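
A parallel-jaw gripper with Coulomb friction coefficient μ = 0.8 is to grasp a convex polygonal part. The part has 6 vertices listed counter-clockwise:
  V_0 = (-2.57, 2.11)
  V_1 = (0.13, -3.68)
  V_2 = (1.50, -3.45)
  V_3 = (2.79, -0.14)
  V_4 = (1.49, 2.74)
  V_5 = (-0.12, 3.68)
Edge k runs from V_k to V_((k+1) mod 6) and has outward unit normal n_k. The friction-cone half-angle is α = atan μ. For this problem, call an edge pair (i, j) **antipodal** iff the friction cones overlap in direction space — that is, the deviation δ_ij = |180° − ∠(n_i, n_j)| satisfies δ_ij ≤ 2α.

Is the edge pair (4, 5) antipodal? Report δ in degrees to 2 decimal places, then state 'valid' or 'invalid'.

δ = 117.07°, invalid

α = atan 0.8 = 38.66°;  2α = 77.32°
edge 4: e_4 = (-1.61, +0.94);  n_4 = (+0.5042, +0.8636)
edge 5: e_5 = (-2.45, -1.57);  n_5 = (-0.5395, +0.8420)
∠(n_4, n_5) = 62.93°
δ = |180° − 62.93°| = 117.07°
117.07° > 2α = 77.32°  →  invalid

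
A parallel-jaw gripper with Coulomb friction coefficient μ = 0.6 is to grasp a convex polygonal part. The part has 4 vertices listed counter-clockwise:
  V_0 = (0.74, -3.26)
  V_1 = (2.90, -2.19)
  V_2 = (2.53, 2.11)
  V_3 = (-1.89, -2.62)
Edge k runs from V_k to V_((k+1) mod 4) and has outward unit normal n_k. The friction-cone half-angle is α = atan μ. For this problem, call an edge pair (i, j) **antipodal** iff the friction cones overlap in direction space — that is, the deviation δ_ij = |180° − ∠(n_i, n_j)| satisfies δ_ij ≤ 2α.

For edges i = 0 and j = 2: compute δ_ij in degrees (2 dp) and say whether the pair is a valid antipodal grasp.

δ = 20.59°, valid

α = atan 0.6 = 30.96°;  2α = 61.93°
edge 0: e_0 = (+2.16, +1.07);  n_0 = (+0.4439, -0.8961)
edge 2: e_2 = (-4.42, -4.73);  n_2 = (-0.7306, +0.6828)
∠(n_0, n_2) = 159.41°
δ = |180° − 159.41°| = 20.59°
20.59° ≤ 2α = 61.93°  →  valid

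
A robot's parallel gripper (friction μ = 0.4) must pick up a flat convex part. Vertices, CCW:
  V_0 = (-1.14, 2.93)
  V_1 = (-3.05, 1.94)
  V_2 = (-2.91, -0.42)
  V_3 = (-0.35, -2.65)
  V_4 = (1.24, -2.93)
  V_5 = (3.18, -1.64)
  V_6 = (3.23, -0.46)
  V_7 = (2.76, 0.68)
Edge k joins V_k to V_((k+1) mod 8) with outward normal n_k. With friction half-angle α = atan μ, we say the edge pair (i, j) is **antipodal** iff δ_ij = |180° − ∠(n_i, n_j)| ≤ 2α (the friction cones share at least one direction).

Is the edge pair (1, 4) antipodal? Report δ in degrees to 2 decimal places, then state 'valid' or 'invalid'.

δ = 59.77°, invalid

α = atan 0.4 = 21.80°;  2α = 43.60°
edge 1: e_1 = (+0.14, -2.36);  n_1 = (-0.9982, -0.0592)
edge 4: e_4 = (+1.94, +1.29);  n_4 = (+0.5537, -0.8327)
∠(n_1, n_4) = 120.23°
δ = |180° − 120.23°| = 59.77°
59.77° > 2α = 43.60°  →  invalid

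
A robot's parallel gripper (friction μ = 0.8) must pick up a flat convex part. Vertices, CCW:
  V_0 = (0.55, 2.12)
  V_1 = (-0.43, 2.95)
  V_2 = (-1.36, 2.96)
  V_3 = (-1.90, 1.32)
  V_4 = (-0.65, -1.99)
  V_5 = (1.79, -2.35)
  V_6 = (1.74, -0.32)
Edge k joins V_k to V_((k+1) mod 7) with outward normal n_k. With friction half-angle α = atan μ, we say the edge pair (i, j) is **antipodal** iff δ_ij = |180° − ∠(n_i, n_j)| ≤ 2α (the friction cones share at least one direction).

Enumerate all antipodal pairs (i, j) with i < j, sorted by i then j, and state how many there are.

α = atan 0.8 = 38.66°;  2α = 77.32°
n_0 = (+0.6463, +0.7631)
n_1 = (+0.0108, +0.9999)
n_2 = (-0.9498, +0.3128)
n_3 = (-0.9355, -0.3533)
n_4 = (-0.1460, -0.9893)
n_5 = (+0.9997, +0.0246)
n_6 = (+0.8988, +0.4384)
  (0,1): δ = 140.35°  ·
  (0,2): δ = 67.96°  ✓
  (0,3): δ = 29.05°  ✓
  (0,4): δ = 31.87°  ✓
  (0,5): δ = 131.67°  ·
  (0,6): δ = 156.26°  ·
  (1,2): δ = 107.61°  ·
  (1,3): δ = 68.70°  ✓
  (1,4): δ = 7.78°  ✓
  (1,5): δ = 92.03°  ·
  (1,6): δ = 116.61°  ·
  (2,3): δ = 141.09°  ·
  (2,4): δ = 80.17°  ·
  (2,5): δ = 19.64°  ✓
  (2,6): δ = 44.22°  ✓
  (3,4): δ = 119.08°  ·
  (3,5): δ = 19.28°  ✓
  (3,6): δ = 5.31°  ✓
  (4,5): δ = 80.20°  ·
  (4,6): δ = 55.61°  ✓
  (5,6): δ = 155.41°  ·
antipodal pairs: 10

count = 10; pairs: (0,2), (0,3), (0,4), (1,3), (1,4), (2,5), (2,6), (3,5), (3,6), (4,6)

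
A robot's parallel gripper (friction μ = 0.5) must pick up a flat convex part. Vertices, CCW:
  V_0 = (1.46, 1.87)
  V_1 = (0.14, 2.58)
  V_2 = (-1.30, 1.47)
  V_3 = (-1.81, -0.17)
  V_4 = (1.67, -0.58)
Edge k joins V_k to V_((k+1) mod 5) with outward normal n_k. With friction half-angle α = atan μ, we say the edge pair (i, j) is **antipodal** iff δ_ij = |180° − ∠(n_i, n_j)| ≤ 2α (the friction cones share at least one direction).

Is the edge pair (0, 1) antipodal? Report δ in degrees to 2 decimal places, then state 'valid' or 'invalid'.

δ = 114.10°, invalid

α = atan 0.5 = 26.57°;  2α = 53.13°
edge 0: e_0 = (-1.32, +0.71);  n_0 = (+0.4737, +0.8807)
edge 1: e_1 = (-1.44, -1.11);  n_1 = (-0.6105, +0.7920)
∠(n_0, n_1) = 65.90°
δ = |180° − 65.90°| = 114.10°
114.10° > 2α = 53.13°  →  invalid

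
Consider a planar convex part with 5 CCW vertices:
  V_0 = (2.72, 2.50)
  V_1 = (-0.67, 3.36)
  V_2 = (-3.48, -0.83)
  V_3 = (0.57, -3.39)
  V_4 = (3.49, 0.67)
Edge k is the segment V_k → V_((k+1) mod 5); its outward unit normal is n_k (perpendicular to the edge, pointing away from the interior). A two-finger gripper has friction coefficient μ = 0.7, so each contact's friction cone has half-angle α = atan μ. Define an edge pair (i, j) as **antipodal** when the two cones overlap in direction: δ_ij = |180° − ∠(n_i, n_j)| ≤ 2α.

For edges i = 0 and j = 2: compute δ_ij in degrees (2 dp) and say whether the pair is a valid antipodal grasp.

δ = 18.06°, valid

α = atan 0.7 = 34.99°;  2α = 69.98°
edge 0: e_0 = (-3.39, +0.86);  n_0 = (+0.2459, +0.9693)
edge 2: e_2 = (+4.05, -2.56);  n_2 = (-0.5343, -0.8453)
∠(n_0, n_2) = 161.94°
δ = |180° − 161.94°| = 18.06°
18.06° ≤ 2α = 69.98°  →  valid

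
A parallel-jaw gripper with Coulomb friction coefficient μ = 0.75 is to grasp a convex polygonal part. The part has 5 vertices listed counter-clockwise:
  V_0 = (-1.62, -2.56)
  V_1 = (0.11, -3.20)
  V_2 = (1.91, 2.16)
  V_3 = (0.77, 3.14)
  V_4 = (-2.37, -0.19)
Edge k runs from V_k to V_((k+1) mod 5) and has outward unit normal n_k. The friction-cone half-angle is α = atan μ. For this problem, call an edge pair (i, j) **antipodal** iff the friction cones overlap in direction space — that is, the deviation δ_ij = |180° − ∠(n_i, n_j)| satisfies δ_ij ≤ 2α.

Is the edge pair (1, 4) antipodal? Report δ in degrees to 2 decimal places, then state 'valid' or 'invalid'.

δ = 36.12°, valid

α = atan 0.75 = 36.87°;  2α = 73.74°
edge 1: e_1 = (+1.80, +5.36);  n_1 = (+0.9480, -0.3183)
edge 4: e_4 = (+0.75, -2.37);  n_4 = (-0.9534, -0.3017)
∠(n_1, n_4) = 143.88°
δ = |180° − 143.88°| = 36.12°
36.12° ≤ 2α = 73.74°  →  valid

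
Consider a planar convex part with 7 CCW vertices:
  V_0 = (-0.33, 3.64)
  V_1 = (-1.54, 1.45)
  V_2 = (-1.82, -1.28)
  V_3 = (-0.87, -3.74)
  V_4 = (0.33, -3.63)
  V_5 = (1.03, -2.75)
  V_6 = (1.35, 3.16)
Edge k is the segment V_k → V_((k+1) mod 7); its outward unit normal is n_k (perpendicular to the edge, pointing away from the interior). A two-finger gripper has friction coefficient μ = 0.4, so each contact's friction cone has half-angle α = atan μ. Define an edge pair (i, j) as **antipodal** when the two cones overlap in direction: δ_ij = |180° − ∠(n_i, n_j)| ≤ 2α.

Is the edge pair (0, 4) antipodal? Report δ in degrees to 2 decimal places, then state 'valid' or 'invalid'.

δ = 9.58°, valid

α = atan 0.4 = 21.80°;  2α = 43.60°
edge 0: e_0 = (-1.21, -2.19);  n_0 = (-0.8753, +0.4836)
edge 4: e_4 = (+0.70, +0.88);  n_4 = (+0.7826, -0.6225)
∠(n_0, n_4) = 170.42°
δ = |180° − 170.42°| = 9.58°
9.58° ≤ 2α = 43.60°  →  valid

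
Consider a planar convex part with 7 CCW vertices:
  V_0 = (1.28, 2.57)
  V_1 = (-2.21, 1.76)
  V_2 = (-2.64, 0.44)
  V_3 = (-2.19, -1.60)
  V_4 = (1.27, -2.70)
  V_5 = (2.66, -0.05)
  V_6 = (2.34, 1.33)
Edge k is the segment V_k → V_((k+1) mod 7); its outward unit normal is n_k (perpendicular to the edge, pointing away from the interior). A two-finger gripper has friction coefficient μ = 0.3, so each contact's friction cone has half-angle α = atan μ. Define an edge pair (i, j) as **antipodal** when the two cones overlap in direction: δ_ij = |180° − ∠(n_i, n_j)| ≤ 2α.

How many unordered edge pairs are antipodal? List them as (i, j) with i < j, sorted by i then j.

count = 6; pairs: (0,3), (1,4), (1,5), (2,5), (2,6), (3,6)

α = atan 0.3 = 16.70°;  2α = 33.40°
n_0 = (-0.2261, +0.9741)
n_1 = (-0.9508, +0.3097)
n_2 = (-0.9765, -0.2154)
n_3 = (-0.3030, -0.9530)
n_4 = (+0.8856, -0.4645)
n_5 = (+0.9742, +0.2259)
n_6 = (+0.7601, +0.6498)
  (0,1): δ = 121.11°  ·
  (0,2): δ = 90.63°  ·
  (0,3): δ = 30.70°  ✓
  (0,4): δ = 49.26°  ·
  (0,5): δ = 89.99°  ·
  (0,6): δ = 117.46°  ·
  (1,2): δ = 149.52°  ·
  (1,3): δ = 89.59°  ·
  (1,4): δ = 9.63°  ✓
  (1,5): δ = 31.10°  ✓
  (1,6): δ = 58.57°  ·
  (2,3): δ = 120.08°  ·
  (2,4): δ = 40.12°  ·
  (2,5): δ = 0.62°  ✓
  (2,6): δ = 28.09°  ✓
  (3,4): δ = 100.04°  ·
  (3,5): δ = 59.31°  ·
  (3,6): δ = 31.84°  ✓
  (4,5): δ = 139.27°  ·
  (4,6): δ = 111.80°  ·
  (5,6): δ = 152.53°  ·
antipodal pairs: 6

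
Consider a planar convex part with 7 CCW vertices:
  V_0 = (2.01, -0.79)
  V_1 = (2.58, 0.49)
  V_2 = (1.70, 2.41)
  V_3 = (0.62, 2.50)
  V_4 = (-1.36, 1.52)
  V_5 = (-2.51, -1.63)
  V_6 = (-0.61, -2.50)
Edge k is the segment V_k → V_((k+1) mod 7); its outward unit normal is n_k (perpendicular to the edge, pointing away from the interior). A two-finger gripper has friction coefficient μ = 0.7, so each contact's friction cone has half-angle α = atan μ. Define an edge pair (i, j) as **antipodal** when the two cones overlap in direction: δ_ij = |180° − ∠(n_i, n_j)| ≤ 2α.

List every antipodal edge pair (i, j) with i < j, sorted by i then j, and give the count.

count = 9; pairs: (0,3), (0,4), (1,4), (1,5), (2,5), (2,6), (3,5), (3,6), (4,6)

α = atan 0.7 = 34.99°;  2α = 69.98°
n_0 = (+0.9135, -0.4068)
n_1 = (+0.9091, +0.4167)
n_2 = (+0.0830, +0.9965)
n_3 = (-0.4436, +0.8962)
n_4 = (-0.9394, +0.3429)
n_5 = (-0.4163, -0.9092)
n_6 = (+0.5466, -0.8374)
  (0,1): δ = 131.37°  ·
  (0,2): δ = 70.76°  ·
  (0,3): δ = 39.66°  ✓
  (0,4): δ = 3.95°  ✓
  (0,5): δ = 89.40°  ·
  (0,6): δ = 147.14°  ·
  (1,2): δ = 119.39°  ·
  (1,3): δ = 88.29°  ·
  (1,4): δ = 44.68°  ✓
  (1,5): δ = 40.77°  ✓
  (1,6): δ = 98.51°  ·
  (2,3): δ = 148.90°  ·
  (2,4): δ = 105.29°  ·
  (2,5): δ = 19.84°  ✓
  (2,6): δ = 37.89°  ✓
  (3,4): δ = 136.39°  ·
  (3,5): δ = 50.94°  ✓
  (3,6): δ = 6.80°  ✓
  (4,5): δ = 94.55°  ·
  (4,6): δ = 36.81°  ✓
  (5,6): δ = 122.27°  ·
antipodal pairs: 9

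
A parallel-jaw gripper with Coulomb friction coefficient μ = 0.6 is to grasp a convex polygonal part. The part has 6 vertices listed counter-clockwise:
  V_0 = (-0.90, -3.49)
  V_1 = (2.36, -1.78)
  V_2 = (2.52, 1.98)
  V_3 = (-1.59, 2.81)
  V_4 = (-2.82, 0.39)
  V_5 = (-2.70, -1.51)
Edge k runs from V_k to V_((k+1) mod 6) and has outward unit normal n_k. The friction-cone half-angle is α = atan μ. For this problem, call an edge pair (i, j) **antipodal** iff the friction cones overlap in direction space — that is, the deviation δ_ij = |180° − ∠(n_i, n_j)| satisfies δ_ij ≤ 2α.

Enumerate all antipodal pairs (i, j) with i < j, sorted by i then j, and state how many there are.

α = atan 0.6 = 30.96°;  2α = 61.93°
n_0 = (+0.4645, -0.8856)
n_1 = (+0.9991, -0.0425)
n_2 = (+0.1980, +0.9802)
n_3 = (-0.8915, +0.4531)
n_4 = (-0.9980, -0.0630)
n_5 = (-0.7399, -0.6727)
  (0,1): δ = 120.12°  ·
  (0,2): δ = 39.10°  ✓
  (0,3): δ = 35.38°  ✓
  (0,4): δ = 65.94°  ·
  (0,5): δ = 104.59°  ·
  (1,2): δ = 98.98°  ·
  (1,3): δ = 24.51°  ✓
  (1,4): δ = 6.05°  ✓
  (1,5): δ = 44.71°  ✓
  (2,3): δ = 105.53°  ·
  (2,4): δ = 74.97°  ·
  (2,5): δ = 36.31°  ✓
  (3,4): δ = 149.44°  ·
  (3,5): δ = 110.78°  ·
  (4,5): δ = 141.34°  ·
antipodal pairs: 6

count = 6; pairs: (0,2), (0,3), (1,3), (1,4), (1,5), (2,5)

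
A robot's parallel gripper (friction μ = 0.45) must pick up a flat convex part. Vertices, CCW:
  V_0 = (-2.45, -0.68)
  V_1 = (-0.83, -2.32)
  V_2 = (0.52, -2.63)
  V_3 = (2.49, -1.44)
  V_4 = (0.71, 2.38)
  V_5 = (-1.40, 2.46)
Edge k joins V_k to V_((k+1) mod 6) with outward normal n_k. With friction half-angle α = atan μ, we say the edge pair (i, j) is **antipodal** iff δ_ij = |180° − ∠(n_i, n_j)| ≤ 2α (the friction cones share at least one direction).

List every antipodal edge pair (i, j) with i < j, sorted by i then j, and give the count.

α = atan 0.45 = 24.23°;  2α = 48.46°
n_0 = (-0.7114, -0.7028)
n_1 = (-0.2238, -0.9746)
n_2 = (+0.5170, -0.8560)
n_3 = (+0.9064, +0.4224)
n_4 = (+0.0379, +0.9993)
n_5 = (-0.9484, +0.3171)
  (0,1): δ = 147.58°  ·
  (0,2): δ = 103.51°  ·
  (0,3): δ = 19.66°  ✓
  (0,4): δ = 43.18°  ✓
  (0,5): δ = 116.86°  ·
  (1,2): δ = 135.93°  ·
  (1,3): δ = 52.08°  ·
  (1,4): δ = 10.76°  ✓
  (1,5): δ = 84.44°  ·
  (2,3): δ = 96.15°  ·
  (2,4): δ = 33.31°  ✓
  (2,5): δ = 40.38°  ✓
  (3,4): δ = 117.16°  ·
  (3,5): δ = 43.47°  ✓
  (4,5): δ = 106.32°  ·
antipodal pairs: 6

count = 6; pairs: (0,3), (0,4), (1,4), (2,4), (2,5), (3,5)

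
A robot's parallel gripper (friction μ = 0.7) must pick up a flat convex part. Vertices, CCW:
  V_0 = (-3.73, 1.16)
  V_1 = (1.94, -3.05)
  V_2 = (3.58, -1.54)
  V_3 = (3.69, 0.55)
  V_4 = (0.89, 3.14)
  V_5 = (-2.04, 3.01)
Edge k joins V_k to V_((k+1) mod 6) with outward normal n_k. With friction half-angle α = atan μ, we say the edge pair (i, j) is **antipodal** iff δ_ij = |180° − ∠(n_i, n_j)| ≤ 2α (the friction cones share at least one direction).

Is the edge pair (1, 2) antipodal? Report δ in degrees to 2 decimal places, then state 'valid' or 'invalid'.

α = atan 0.7 = 34.99°;  2α = 69.98°
edge 1: e_1 = (+1.64, +1.51);  n_1 = (+0.6773, -0.7357)
edge 2: e_2 = (+0.11, +2.09);  n_2 = (+0.9986, -0.0526)
∠(n_1, n_2) = 44.35°
δ = |180° − 44.35°| = 135.65°
135.65° > 2α = 69.98°  →  invalid

δ = 135.65°, invalid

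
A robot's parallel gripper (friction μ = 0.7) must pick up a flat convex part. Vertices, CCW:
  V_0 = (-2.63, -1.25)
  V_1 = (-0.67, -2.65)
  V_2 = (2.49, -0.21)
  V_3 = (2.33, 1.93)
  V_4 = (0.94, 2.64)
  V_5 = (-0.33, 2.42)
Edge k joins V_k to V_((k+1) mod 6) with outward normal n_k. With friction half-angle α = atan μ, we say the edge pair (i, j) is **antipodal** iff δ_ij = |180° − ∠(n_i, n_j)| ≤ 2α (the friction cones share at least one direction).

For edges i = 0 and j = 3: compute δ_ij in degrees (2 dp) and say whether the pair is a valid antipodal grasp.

δ = 8.48°, valid

α = atan 0.7 = 34.99°;  2α = 69.98°
edge 0: e_0 = (+1.96, -1.40);  n_0 = (-0.5812, -0.8137)
edge 3: e_3 = (-1.39, +0.71);  n_3 = (+0.4549, +0.8906)
∠(n_0, n_3) = 171.52°
δ = |180° − 171.52°| = 8.48°
8.48° ≤ 2α = 69.98°  →  valid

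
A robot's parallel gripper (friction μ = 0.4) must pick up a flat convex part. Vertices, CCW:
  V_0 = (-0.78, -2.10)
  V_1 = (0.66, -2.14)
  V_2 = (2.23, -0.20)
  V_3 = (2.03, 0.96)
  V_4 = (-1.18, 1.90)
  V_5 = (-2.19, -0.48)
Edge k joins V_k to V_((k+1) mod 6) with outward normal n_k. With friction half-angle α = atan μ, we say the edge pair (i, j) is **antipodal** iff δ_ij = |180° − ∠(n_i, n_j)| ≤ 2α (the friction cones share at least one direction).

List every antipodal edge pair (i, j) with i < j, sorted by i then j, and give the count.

count = 5; pairs: (0,3), (1,4), (2,4), (2,5), (3,5)

α = atan 0.4 = 21.80°;  2α = 43.60°
n_0 = (-0.0278, -0.9996)
n_1 = (+0.7773, -0.6291)
n_2 = (+0.9855, +0.1699)
n_3 = (+0.2810, +0.9597)
n_4 = (-0.9205, +0.3906)
n_5 = (-0.7543, -0.6565)
  (0,1): δ = 127.39°  ·
  (0,2): δ = 78.63°  ·
  (0,3): δ = 14.73°  ✓
  (0,4): δ = 68.60°  ·
  (0,5): δ = 132.63°  ·
  (1,2): δ = 131.24°  ·
  (1,3): δ = 67.34°  ·
  (1,4): δ = 15.99°  ✓
  (1,5): δ = 80.02°  ·
  (2,3): δ = 116.10°  ·
  (2,4): δ = 32.78°  ✓
  (2,5): δ = 31.25°  ✓
  (3,4): δ = 96.67°  ·
  (3,5): δ = 32.64°  ✓
  (4,5): δ = 115.97°  ·
antipodal pairs: 5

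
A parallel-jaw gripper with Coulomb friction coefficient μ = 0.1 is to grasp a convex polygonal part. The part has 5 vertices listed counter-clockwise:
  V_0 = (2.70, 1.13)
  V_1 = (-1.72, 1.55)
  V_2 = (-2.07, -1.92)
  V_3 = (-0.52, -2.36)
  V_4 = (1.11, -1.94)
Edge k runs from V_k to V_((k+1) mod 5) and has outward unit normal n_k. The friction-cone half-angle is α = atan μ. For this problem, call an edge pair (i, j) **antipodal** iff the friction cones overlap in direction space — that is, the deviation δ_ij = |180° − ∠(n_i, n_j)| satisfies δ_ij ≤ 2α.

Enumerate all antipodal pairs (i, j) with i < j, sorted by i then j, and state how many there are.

α = atan 0.1 = 5.71°;  2α = 11.42°
n_0 = (+0.0946, +0.9955)
n_1 = (-0.9950, +0.1004)
n_2 = (-0.2731, -0.9620)
n_3 = (+0.2495, -0.9684)
n_4 = (+0.8880, -0.4599)
  (0,1): δ = 90.33°  ·
  (0,2): δ = 10.42°  ✓
  (0,3): δ = 19.88°  ·
  (0,4): δ = 68.05°  ·
  (1,2): δ = 100.09°  ·
  (1,3): δ = 69.79°  ·
  (1,4): δ = 21.62°  ·
  (2,3): δ = 149.70°  ·
  (2,4): δ = 101.53°  ·
  (3,4): δ = 131.83°  ·
antipodal pairs: 1

count = 1; pairs: (0,2)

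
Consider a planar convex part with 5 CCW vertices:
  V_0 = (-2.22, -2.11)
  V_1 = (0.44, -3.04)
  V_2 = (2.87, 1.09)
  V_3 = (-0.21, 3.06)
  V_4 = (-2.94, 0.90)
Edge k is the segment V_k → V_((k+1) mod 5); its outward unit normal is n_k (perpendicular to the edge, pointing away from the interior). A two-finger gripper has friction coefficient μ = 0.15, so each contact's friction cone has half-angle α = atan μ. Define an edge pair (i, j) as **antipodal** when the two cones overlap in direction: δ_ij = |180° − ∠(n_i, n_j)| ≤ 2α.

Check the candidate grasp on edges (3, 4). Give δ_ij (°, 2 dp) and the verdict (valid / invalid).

α = atan 0.15 = 8.53°;  2α = 17.06°
edge 3: e_3 = (-2.73, -2.16);  n_3 = (-0.6205, +0.7842)
edge 4: e_4 = (+0.72, -3.01);  n_4 = (-0.9726, -0.2326)
∠(n_3, n_4) = 65.10°
δ = |180° − 65.10°| = 114.90°
114.90° > 2α = 17.06°  →  invalid

δ = 114.90°, invalid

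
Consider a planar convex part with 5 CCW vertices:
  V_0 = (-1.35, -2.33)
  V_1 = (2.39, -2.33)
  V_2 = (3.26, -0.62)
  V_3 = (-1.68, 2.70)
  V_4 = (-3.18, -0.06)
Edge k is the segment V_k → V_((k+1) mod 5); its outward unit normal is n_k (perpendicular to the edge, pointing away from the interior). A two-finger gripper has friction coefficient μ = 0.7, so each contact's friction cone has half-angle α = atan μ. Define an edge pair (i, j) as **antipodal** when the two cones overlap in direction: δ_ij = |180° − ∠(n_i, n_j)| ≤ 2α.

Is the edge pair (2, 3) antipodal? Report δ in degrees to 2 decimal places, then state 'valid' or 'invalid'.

α = atan 0.7 = 34.99°;  2α = 69.98°
edge 2: e_2 = (-4.94, +3.32);  n_2 = (+0.5578, +0.8300)
edge 3: e_3 = (-1.50, -2.76);  n_3 = (-0.8786, +0.4775)
∠(n_2, n_3) = 95.38°
δ = |180° − 95.38°| = 84.62°
84.62° > 2α = 69.98°  →  invalid

δ = 84.62°, invalid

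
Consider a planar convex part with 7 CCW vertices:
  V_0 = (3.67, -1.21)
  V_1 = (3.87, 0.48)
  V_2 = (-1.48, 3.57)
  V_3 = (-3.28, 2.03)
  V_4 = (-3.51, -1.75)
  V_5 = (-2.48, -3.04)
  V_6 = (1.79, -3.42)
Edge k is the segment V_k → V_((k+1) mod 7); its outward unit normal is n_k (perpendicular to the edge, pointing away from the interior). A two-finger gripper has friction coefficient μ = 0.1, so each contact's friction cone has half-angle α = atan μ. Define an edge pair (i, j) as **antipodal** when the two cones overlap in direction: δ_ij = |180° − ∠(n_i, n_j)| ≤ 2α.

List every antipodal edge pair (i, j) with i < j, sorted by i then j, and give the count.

count = 2; pairs: (0,3), (2,6)

α = atan 0.1 = 5.71°;  2α = 11.42°
n_0 = (+0.9931, -0.1175)
n_1 = (+0.5001, +0.8659)
n_2 = (-0.6501, +0.7599)
n_3 = (-0.9982, +0.0607)
n_4 = (-0.7815, -0.6240)
n_5 = (-0.0886, -0.9961)
n_6 = (+0.7617, -0.6479)
  (0,1): δ = 113.26°  ·
  (0,2): δ = 42.70°  ·
  (0,3): δ = 3.27°  ✓
  (0,4): δ = 45.35°  ·
  (0,5): δ = 91.66°  ·
  (0,6): δ = 146.36°  ·
  (1,2): δ = 109.44°  ·
  (1,3): δ = 63.47°  ·
  (1,4): δ = 21.38°  ·
  (1,5): δ = 24.92°  ·
  (1,6): δ = 79.62°  ·
  (2,3): δ = 134.03°  ·
  (2,4): δ = 91.94°  ·
  (2,5): δ = 45.63°  ·
  (2,6): δ = 9.06°  ✓
  (3,4): δ = 137.91°  ·
  (3,5): δ = 91.60°  ·
  (3,6): δ = 36.91°  ·
  (4,5): δ = 133.69°  ·
  (4,6): δ = 78.99°  ·
  (5,6): δ = 125.30°  ·
antipodal pairs: 2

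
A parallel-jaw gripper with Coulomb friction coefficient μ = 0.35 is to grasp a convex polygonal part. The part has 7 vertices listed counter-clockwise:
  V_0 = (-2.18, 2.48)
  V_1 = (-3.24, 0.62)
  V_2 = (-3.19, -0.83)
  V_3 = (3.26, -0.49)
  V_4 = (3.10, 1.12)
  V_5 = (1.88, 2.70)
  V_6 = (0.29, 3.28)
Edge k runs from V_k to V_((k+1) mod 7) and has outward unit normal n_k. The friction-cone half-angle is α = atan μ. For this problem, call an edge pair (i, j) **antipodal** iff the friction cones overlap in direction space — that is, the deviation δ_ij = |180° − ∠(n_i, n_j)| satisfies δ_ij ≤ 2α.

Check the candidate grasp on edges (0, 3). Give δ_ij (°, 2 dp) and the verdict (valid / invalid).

δ = 35.35°, valid

α = atan 0.35 = 19.29°;  2α = 38.58°
edge 0: e_0 = (-1.06, -1.86);  n_0 = (-0.8688, +0.4951)
edge 3: e_3 = (-0.16, +1.61);  n_3 = (+0.9951, +0.0989)
∠(n_0, n_3) = 144.65°
δ = |180° − 144.65°| = 35.35°
35.35° ≤ 2α = 38.58°  →  valid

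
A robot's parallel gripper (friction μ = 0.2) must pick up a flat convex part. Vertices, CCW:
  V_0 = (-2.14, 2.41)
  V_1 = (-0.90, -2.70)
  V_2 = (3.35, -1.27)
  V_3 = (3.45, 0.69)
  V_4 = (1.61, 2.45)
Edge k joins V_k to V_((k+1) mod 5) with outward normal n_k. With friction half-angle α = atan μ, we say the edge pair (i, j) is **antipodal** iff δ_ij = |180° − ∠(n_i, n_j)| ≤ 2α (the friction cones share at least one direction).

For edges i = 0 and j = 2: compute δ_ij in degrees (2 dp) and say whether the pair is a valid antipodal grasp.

δ = 16.56°, valid

α = atan 0.2 = 11.31°;  2α = 22.62°
edge 0: e_0 = (+1.24, -5.11);  n_0 = (-0.9718, -0.2358)
edge 2: e_2 = (+0.10, +1.96);  n_2 = (+0.9987, -0.0510)
∠(n_0, n_2) = 163.44°
δ = |180° − 163.44°| = 16.56°
16.56° ≤ 2α = 22.62°  →  valid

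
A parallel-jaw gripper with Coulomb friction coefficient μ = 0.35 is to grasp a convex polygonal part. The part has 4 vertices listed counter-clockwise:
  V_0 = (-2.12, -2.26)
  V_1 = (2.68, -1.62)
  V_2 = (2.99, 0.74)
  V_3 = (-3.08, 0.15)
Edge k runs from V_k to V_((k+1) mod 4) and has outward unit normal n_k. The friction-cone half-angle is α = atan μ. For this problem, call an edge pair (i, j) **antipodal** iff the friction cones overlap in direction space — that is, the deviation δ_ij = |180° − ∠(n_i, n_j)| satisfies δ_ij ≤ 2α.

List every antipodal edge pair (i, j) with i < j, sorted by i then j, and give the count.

count = 2; pairs: (0,2), (1,3)

α = atan 0.35 = 19.29°;  2α = 38.58°
n_0 = (+0.1322, -0.9912)
n_1 = (+0.9915, -0.1302)
n_2 = (-0.0967, +0.9953)
n_3 = (-0.9290, -0.3701)
  (0,1): δ = 105.08°  ·
  (0,2): δ = 2.04°  ✓
  (0,3): δ = 104.12°  ·
  (1,2): δ = 76.97°  ·
  (1,3): δ = 29.20°  ✓
  (2,3): δ = 73.83°  ·
antipodal pairs: 2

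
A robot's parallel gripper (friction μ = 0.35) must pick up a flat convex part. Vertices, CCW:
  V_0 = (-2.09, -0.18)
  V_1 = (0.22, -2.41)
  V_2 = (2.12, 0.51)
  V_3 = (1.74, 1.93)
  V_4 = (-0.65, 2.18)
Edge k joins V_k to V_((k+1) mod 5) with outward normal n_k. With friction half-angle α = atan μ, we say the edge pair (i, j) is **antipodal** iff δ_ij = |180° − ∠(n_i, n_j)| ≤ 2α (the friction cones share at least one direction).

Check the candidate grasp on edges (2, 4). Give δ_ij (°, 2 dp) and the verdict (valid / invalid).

δ = 46.37°, invalid

α = atan 0.35 = 19.29°;  2α = 38.58°
edge 2: e_2 = (-0.38, +1.42);  n_2 = (+0.9660, +0.2585)
edge 4: e_4 = (-1.44, -2.36);  n_4 = (-0.8536, +0.5209)
∠(n_2, n_4) = 133.63°
δ = |180° − 133.63°| = 46.37°
46.37° > 2α = 38.58°  →  invalid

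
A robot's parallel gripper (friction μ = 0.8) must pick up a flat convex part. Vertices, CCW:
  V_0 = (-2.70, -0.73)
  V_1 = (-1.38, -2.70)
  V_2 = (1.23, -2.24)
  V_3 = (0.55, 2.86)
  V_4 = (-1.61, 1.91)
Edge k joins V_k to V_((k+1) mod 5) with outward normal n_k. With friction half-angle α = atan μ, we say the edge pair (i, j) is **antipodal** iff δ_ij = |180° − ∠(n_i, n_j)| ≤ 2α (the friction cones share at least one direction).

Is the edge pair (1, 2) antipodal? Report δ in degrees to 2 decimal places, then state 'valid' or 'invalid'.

δ = 92.40°, invalid

α = atan 0.8 = 38.66°;  2α = 77.32°
edge 1: e_1 = (+2.61, +0.46);  n_1 = (+0.1736, -0.9848)
edge 2: e_2 = (-0.68, +5.10);  n_2 = (+0.9912, +0.1322)
∠(n_1, n_2) = 87.60°
δ = |180° − 87.60°| = 92.40°
92.40° > 2α = 77.32°  →  invalid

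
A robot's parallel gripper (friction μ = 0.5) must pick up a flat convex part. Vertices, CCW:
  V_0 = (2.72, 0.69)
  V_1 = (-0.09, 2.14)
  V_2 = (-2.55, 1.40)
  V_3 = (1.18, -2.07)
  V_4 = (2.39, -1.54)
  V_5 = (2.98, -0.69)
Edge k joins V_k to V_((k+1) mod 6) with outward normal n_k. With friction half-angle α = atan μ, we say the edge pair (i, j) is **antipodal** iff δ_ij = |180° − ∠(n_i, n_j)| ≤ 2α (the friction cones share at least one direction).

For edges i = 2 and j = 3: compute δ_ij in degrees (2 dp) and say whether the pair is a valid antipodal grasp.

δ = 113.41°, invalid

α = atan 0.5 = 26.57°;  2α = 53.13°
edge 2: e_2 = (+3.73, -3.47);  n_2 = (-0.6811, -0.7322)
edge 3: e_3 = (+1.21, +0.53);  n_3 = (+0.4012, -0.9160)
∠(n_2, n_3) = 66.59°
δ = |180° − 66.59°| = 113.41°
113.41° > 2α = 53.13°  →  invalid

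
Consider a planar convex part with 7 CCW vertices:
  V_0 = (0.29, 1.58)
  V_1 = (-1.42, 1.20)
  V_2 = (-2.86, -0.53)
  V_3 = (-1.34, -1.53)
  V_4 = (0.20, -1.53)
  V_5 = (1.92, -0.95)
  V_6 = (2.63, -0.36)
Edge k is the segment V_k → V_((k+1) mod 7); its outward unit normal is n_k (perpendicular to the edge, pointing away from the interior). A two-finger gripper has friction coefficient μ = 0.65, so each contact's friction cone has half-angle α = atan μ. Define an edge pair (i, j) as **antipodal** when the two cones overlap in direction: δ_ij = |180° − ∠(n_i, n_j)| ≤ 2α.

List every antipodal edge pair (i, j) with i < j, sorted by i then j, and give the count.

count = 10; pairs: (0,2), (0,3), (0,4), (0,5), (1,3), (1,4), (1,5), (2,6), (3,6), (4,6)

α = atan 0.65 = 33.02°;  2α = 66.05°
n_0 = (-0.2169, +0.9762)
n_1 = (-0.7686, +0.6397)
n_2 = (-0.5496, -0.8354)
n_3 = (+0.0000, -1.0000)
n_4 = (+0.3195, -0.9476)
n_5 = (+0.6391, -0.7691)
n_6 = (+0.6382, +0.7698)
  (0,1): δ = 142.30°  ·
  (0,2): δ = 45.87°  ✓
  (0,3): δ = 12.53°  ✓
  (0,4): δ = 6.11°  ✓
  (0,5): δ = 27.20°  ✓
  (0,6): δ = 127.81°  ·
  (1,2): δ = 83.57°  ·
  (1,3): δ = 50.23°  ✓
  (1,4): δ = 31.59°  ✓
  (1,5): δ = 10.50°  ✓
  (1,6): δ = 90.11°  ·
  (2,3): δ = 146.66°  ·
  (2,4): δ = 128.02°  ·
  (2,5): δ = 106.93°  ·
  (2,6): δ = 6.32°  ✓
  (3,4): δ = 161.37°  ·
  (3,5): δ = 140.27°  ·
  (3,6): δ = 39.66°  ✓
  (4,5): δ = 158.91°  ·
  (4,6): δ = 58.30°  ✓
  (5,6): δ = 79.39°  ·
antipodal pairs: 10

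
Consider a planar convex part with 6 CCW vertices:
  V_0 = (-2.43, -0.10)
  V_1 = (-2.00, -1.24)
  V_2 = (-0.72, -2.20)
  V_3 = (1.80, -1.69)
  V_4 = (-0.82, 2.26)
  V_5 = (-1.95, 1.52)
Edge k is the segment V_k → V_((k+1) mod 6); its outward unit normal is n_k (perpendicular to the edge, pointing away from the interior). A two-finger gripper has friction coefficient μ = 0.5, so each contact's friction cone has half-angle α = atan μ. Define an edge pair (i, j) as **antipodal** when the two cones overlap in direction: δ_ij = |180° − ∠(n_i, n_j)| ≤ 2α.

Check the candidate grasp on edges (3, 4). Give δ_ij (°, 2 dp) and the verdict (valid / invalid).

δ = 90.34°, invalid

α = atan 0.5 = 26.57°;  2α = 53.13°
edge 3: e_3 = (-2.62, +3.95);  n_3 = (+0.8333, +0.5528)
edge 4: e_4 = (-1.13, -0.74);  n_4 = (-0.5478, +0.8366)
∠(n_3, n_4) = 89.66°
δ = |180° − 89.66°| = 90.34°
90.34° > 2α = 53.13°  →  invalid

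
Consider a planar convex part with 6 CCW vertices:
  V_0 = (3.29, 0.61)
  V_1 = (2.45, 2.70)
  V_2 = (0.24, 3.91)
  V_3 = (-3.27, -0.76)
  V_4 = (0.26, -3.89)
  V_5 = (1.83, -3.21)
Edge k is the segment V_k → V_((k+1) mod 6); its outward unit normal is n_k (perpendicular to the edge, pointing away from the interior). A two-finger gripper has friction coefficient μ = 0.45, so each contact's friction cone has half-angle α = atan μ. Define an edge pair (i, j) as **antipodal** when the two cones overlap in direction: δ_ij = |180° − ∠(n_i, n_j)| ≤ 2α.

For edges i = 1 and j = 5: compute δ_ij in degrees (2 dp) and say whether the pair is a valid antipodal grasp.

δ = 97.78°, invalid

α = atan 0.45 = 24.23°;  2α = 48.46°
edge 1: e_1 = (-2.21, +1.21);  n_1 = (+0.4802, +0.8771)
edge 5: e_5 = (+1.46, +3.82);  n_5 = (+0.9341, -0.3570)
∠(n_1, n_5) = 82.22°
δ = |180° − 82.22°| = 97.78°
97.78° > 2α = 48.46°  →  invalid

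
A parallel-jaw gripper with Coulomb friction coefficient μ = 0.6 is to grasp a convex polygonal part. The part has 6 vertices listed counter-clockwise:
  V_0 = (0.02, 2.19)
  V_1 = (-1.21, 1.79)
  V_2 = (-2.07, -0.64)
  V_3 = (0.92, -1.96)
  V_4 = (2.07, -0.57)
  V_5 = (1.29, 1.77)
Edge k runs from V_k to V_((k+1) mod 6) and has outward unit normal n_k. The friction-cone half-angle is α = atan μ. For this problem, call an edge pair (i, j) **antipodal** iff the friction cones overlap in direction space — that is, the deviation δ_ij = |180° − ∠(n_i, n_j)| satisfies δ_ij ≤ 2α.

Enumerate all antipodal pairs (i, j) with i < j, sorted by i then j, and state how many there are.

α = atan 0.6 = 30.96°;  2α = 61.93°
n_0 = (-0.3093, +0.9510)
n_1 = (-0.9427, +0.3336)
n_2 = (-0.4039, -0.9148)
n_3 = (+0.7705, -0.6375)
n_4 = (+0.9487, +0.3162)
n_5 = (+0.3140, +0.9494)
  (0,1): δ = 127.50°  ·
  (0,2): δ = 41.83°  ✓
  (0,3): δ = 32.38°  ✓
  (0,4): δ = 90.42°  ·
  (0,5): δ = 143.69°  ·
  (1,2): δ = 94.33°  ·
  (1,3): δ = 20.11°  ✓
  (1,4): δ = 37.92°  ✓
  (1,5): δ = 91.19°  ·
  (2,3): δ = 105.78°  ·
  (2,4): δ = 47.74°  ✓
  (2,5): δ = 5.52°  ✓
  (3,4): δ = 121.96°  ·
  (3,5): δ = 68.70°  ·
  (4,5): δ = 126.73°  ·
antipodal pairs: 6

count = 6; pairs: (0,2), (0,3), (1,3), (1,4), (2,4), (2,5)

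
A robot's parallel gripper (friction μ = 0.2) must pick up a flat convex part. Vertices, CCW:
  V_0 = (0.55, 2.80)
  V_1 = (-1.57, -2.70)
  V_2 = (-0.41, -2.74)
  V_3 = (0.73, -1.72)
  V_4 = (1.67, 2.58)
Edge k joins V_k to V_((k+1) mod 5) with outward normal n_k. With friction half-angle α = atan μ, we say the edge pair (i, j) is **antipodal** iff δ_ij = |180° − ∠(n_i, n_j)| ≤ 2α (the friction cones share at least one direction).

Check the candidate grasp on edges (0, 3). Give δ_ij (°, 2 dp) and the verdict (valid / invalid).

α = atan 0.2 = 11.31°;  2α = 22.62°
edge 0: e_0 = (-2.12, -5.50);  n_0 = (-0.9331, +0.3597)
edge 3: e_3 = (+0.94, +4.30);  n_3 = (+0.9769, -0.2136)
∠(n_0, n_3) = 171.25°
δ = |180° − 171.25°| = 8.75°
8.75° ≤ 2α = 22.62°  →  valid

δ = 8.75°, valid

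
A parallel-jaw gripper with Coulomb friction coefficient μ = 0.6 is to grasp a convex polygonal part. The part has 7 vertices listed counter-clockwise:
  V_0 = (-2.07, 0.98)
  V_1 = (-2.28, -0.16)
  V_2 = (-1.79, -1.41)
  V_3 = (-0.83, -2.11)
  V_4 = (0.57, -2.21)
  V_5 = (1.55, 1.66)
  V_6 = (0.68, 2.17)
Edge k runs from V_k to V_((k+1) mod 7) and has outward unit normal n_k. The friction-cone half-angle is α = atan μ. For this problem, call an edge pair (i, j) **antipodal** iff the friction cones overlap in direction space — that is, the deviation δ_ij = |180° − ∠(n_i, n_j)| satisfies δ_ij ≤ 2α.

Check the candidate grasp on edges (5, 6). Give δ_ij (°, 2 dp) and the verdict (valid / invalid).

δ = 126.22°, invalid

α = atan 0.6 = 30.96°;  2α = 61.93°
edge 5: e_5 = (-0.87, +0.51);  n_5 = (+0.5057, +0.8627)
edge 6: e_6 = (-2.75, -1.19);  n_6 = (-0.3971, +0.9178)
∠(n_5, n_6) = 53.78°
δ = |180° − 53.78°| = 126.22°
126.22° > 2α = 61.93°  →  invalid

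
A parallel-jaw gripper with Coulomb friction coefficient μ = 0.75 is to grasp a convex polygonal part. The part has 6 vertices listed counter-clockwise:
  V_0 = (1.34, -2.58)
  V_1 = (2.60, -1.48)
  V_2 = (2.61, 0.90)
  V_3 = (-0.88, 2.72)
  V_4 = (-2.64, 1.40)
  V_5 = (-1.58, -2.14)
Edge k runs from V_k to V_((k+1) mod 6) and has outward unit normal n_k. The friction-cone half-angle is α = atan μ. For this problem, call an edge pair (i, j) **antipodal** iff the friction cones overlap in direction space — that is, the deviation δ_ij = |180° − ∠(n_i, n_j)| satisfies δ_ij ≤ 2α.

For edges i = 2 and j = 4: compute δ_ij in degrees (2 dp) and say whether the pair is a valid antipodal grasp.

α = atan 0.75 = 36.87°;  2α = 73.74°
edge 2: e_2 = (-3.49, +1.82);  n_2 = (+0.4624, +0.8867)
edge 4: e_4 = (+1.06, -3.54);  n_4 = (-0.9580, -0.2869)
∠(n_2, n_4) = 134.21°
δ = |180° − 134.21°| = 45.79°
45.79° ≤ 2α = 73.74°  →  valid

δ = 45.79°, valid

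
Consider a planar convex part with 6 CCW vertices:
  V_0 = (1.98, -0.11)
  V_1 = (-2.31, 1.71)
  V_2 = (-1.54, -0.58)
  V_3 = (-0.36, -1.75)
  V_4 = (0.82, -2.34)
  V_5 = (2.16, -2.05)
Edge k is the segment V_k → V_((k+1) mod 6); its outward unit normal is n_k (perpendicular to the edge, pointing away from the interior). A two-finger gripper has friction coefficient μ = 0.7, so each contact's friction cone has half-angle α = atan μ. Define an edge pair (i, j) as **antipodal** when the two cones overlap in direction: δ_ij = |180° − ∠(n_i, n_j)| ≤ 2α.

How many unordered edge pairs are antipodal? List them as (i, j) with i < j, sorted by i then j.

count = 7; pairs: (0,1), (0,2), (0,3), (0,4), (1,5), (2,5), (3,5)

α = atan 0.7 = 34.99°;  2α = 69.98°
n_0 = (+0.3905, +0.9206)
n_1 = (-0.9479, -0.3187)
n_2 = (-0.7041, -0.7101)
n_3 = (-0.4472, -0.8944)
n_4 = (+0.2115, -0.9774)
n_5 = (+0.9957, +0.0924)
  (0,1): δ = 48.43°  ✓
  (0,2): δ = 21.77°  ✓
  (0,3): δ = 3.58°  ✓
  (0,4): δ = 35.20°  ✓
  (0,5): δ = 118.29°  ·
  (1,2): δ = 153.34°  ·
  (1,3): δ = 135.15°  ·
  (1,4): δ = 96.37°  ·
  (1,5): δ = 13.28°  ✓
  (2,3): δ = 161.81°  ·
  (2,4): δ = 123.03°  ·
  (2,5): δ = 39.94°  ✓
  (3,4): δ = 141.22°  ·
  (3,5): δ = 58.13°  ✓
  (4,5): δ = 96.91°  ·
antipodal pairs: 7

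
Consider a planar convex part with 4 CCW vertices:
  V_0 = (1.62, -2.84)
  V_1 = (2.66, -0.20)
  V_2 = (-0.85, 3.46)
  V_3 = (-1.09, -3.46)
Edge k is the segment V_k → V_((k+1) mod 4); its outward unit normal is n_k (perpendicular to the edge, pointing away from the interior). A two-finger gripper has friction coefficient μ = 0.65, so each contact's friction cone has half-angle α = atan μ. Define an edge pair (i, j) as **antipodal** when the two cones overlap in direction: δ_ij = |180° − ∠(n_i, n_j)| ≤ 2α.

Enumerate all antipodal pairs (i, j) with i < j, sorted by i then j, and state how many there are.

α = atan 0.65 = 33.02°;  2α = 66.05°
n_0 = (+0.9304, -0.3665)
n_1 = (+0.7217, +0.6922)
n_2 = (-0.9994, +0.0347)
n_3 = (+0.2230, -0.9748)
  (0,1): δ = 114.70°  ·
  (0,2): δ = 19.52°  ✓
  (0,3): δ = 124.39°  ·
  (1,2): δ = 45.79°  ✓
  (1,3): δ = 59.08°  ✓
  (2,3): δ = 75.13°  ·
antipodal pairs: 3

count = 3; pairs: (0,2), (1,2), (1,3)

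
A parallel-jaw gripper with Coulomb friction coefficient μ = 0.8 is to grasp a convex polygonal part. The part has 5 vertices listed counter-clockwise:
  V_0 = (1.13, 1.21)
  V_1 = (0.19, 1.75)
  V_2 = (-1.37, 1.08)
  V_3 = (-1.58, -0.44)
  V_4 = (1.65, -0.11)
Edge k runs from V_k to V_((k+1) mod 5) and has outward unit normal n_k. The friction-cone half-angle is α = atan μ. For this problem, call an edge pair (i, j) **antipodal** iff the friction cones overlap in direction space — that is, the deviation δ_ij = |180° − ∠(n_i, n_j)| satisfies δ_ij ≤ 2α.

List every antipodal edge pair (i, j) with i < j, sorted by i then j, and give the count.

α = atan 0.8 = 38.66°;  2α = 77.32°
n_0 = (+0.4981, +0.8671)
n_1 = (-0.3946, +0.9188)
n_2 = (-0.9906, +0.1369)
n_3 = (+0.1016, -0.9948)
n_4 = (+0.9304, +0.3665)
  (0,1): δ = 126.88°  ·
  (0,2): δ = 67.99°  ✓
  (0,3): δ = 35.71°  ✓
  (0,4): δ = 141.38°  ·
  (1,2): δ = 121.11°  ·
  (1,3): δ = 17.41°  ✓
  (1,4): δ = 88.26°  ·
  (2,3): δ = 76.30°  ✓
  (2,4): δ = 29.37°  ✓
  (3,4): δ = 74.33°  ✓
antipodal pairs: 6

count = 6; pairs: (0,2), (0,3), (1,3), (2,3), (2,4), (3,4)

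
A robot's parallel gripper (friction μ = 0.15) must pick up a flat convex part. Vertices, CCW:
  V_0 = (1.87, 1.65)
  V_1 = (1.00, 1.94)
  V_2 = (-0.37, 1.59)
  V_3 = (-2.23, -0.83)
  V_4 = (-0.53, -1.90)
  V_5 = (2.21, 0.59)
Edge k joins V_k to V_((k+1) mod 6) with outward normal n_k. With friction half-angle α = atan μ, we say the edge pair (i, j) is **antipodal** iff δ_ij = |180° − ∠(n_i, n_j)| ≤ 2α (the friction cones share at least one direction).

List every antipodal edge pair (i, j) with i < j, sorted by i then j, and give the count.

count = 2; pairs: (0,3), (2,4)

α = atan 0.15 = 8.53°;  2α = 17.06°
n_0 = (+0.3162, +0.9487)
n_1 = (-0.2475, +0.9689)
n_2 = (-0.7929, +0.6094)
n_3 = (-0.5327, -0.8463)
n_4 = (+0.6725, -0.7401)
n_5 = (+0.9522, +0.3054)
  (0,1): δ = 147.23°  ·
  (0,2): δ = 109.11°  ·
  (0,3): δ = 13.75°  ✓
  (0,4): δ = 60.70°  ·
  (0,5): δ = 126.22°  ·
  (1,2): δ = 141.88°  ·
  (1,3): δ = 46.52°  ·
  (1,4): δ = 27.93°  ·
  (1,5): δ = 93.45°  ·
  (2,3): δ = 84.64°  ·
  (2,4): δ = 10.19°  ✓
  (2,5): δ = 55.33°  ·
  (3,4): δ = 105.55°  ·
  (3,5): δ = 40.03°  ·
  (4,5): δ = 114.48°  ·
antipodal pairs: 2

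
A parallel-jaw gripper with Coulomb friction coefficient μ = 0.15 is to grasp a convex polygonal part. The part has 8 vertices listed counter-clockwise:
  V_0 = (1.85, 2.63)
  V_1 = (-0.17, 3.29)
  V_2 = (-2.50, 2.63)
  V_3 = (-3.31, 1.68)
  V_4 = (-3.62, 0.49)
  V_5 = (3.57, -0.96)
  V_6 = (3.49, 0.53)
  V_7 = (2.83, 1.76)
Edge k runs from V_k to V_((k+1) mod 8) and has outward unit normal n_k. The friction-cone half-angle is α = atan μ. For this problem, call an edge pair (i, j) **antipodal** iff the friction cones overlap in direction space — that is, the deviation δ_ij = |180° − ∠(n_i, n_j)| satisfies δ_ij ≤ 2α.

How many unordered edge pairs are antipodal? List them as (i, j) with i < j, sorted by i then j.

count = 1; pairs: (0,4)

α = atan 0.15 = 8.53°;  2α = 17.06°
n_0 = (+0.3106, +0.9505)
n_1 = (-0.2725, +0.9621)
n_2 = (-0.7610, +0.6488)
n_3 = (-0.9677, +0.2521)
n_4 = (-0.1977, -0.9803)
n_5 = (+0.9986, +0.0536)
n_6 = (+0.8812, +0.4728)
n_7 = (+0.6639, +0.7478)
  (0,1): δ = 146.09°  ·
  (0,2): δ = 112.36°  ·
  (0,3): δ = 86.51°  ·
  (0,4): δ = 6.69°  ✓
  (0,5): δ = 111.17°  ·
  (0,6): δ = 136.31°  ·
  (0,7): δ = 156.50°  ·
  (1,2): δ = 146.27°  ·
  (1,3): δ = 120.42°  ·
  (1,4): δ = 27.22°  ·
  (1,5): δ = 77.26°  ·
  (1,6): δ = 102.40°  ·
  (1,7): δ = 122.59°  ·
  (2,3): δ = 154.15°  ·
  (2,4): δ = 60.95°  ·
  (2,5): δ = 43.53°  ·
  (2,6): δ = 68.67°  ·
  (2,7): δ = 88.85°  ·
  (3,4): δ = 86.80°  ·
  (3,5): δ = 17.67°  ·
  (3,6): δ = 42.82°  ·
  (3,7): δ = 63.00°  ·
  (4,5): δ = 75.52°  ·
  (4,6): δ = 50.38°  ·
  (4,7): δ = 30.20°  ·
  (5,6): δ = 154.86°  ·
  (5,7): δ = 134.67°  ·
  (6,7): δ = 159.81°  ·
antipodal pairs: 1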